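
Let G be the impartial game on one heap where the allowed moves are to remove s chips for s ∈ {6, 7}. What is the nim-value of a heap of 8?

1

Grundy values for subtraction set {6, 7}:
g(0) = mex{} = 0
g(1) = mex{} = 0
g(2) = mex{} = 0
g(3) = mex{} = 0
g(4) = mex{} = 0
g(5) = mex{} = 0
g(6) = mex{0} = 1
g(7) = mex{0} = 1
g(8) = mex{0} = 1
So g(8) = 1.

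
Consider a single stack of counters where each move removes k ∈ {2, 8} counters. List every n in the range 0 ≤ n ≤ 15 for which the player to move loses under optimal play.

0, 1, 4, 5, 10, 11, 14, 15

Grundy values for subtraction set {2, 8}:
k:     0  1  2  3  4  5  6  7  8  9 10 11 12 13 14 15
g(k):  0  0  1  1  0  0  1  1  2  2  0  0  1  1  0  0
The P-positions (g = 0) in 0..15 are 0, 1, 4, 5, 10, 11, 14, 15.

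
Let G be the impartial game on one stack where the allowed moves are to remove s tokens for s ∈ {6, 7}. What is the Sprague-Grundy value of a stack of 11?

1

Build the Grundy sequence with g(k) = mex{g(k−s) : s ∈ {6, 7}, s ≤ k}:
g(0) = mex{} = 0
g(1) = mex{} = 0
g(2) = mex{} = 0
g(3) = mex{} = 0
g(4) = mex{} = 0
g(5) = mex{} = 0
g(6) = mex{0} = 1
g(7) = mex{0} = 1
g(8) = mex{0} = 1
g(9) = mex{0} = 1
g(10) = mex{0} = 1
g(11) = mex{0} = 1
So g(11) = 1.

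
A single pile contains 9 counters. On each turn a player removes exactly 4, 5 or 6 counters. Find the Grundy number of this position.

2

Grundy values for subtraction set {4, 5, 6}:
k:     0  1  2  3  4  5  6  7  8  9
g(k):  0  0  0  0  1  1  1  1  2  2
So g(9) = 2.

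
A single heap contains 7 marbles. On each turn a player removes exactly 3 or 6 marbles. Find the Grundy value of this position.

Build the Grundy sequence with g(k) = mex{g(k−s) : s ∈ {3, 6}, s ≤ k}:
k:     0  1  2  3  4  5  6  7
g(k):  0  0  0  1  1  1  2  2
So g(7) = 2.

2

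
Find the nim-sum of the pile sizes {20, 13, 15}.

Compute the nim-sum pairwise:
20 XOR 13 = 25
25 XOR 15 = 22

22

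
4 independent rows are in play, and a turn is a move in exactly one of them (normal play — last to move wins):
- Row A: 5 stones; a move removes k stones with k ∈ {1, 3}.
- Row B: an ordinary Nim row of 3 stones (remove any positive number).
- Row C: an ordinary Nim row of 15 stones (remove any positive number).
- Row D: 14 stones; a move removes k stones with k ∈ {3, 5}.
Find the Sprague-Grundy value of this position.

15

For row A, compute g(0), g(1), … with moves {1, 3}:
g(0) = mex{} = 0
g(1) = mex{0} = 1
g(2) = mex{1} = 0
g(3) = mex{0} = 1
g(4) = mex{1} = 0
g(5) = mex{0} = 1
So g(5) = 1.
Row B is a plain Nim row of size 3, so its Grundy value is 3.
Row C is a plain Nim row of size 15, so its Grundy value is 15.
For row D, compute g(0), g(1), … with moves {3, 5}:
g(0) = mex{} = 0
g(1) = mex{} = 0
g(2) = mex{} = 0
g(3) = mex{0} = 1
g(4) = mex{0} = 1
g(5) = mex{0} = 1
g(6) = mex{0,1} = 2
g(7) = mex{0,1} = 2
g(8) = mex{1} = 0
g(9) = mex{1,2} = 0
g(10) = mex{1,2} = 0
g(11) = mex{0,2} = 1
g(12) = mex{0,2} = 1
g(13) = mex{0} = 1
g(14) = mex{0,1} = 2
So g(14) = 2.
The value of a disjunctive sum is the nim-sum of the parts.
Combined value = 1 XOR 3 XOR 15 XOR 2 = 15.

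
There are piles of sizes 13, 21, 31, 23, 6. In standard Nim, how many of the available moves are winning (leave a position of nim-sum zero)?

Nim-sum: 13 XOR 21 XOR 31 XOR 23 XOR 6 = 22.
The overall nim-sum is X = 22. A pile of size p has a winning move iff p XOR X < p (reduce it to p XOR X).
  13: 13 XOR 22 = 27 ≥ 13 — no move.
  21: 21 XOR 22 = 3 < 21 — winning move (to 3).
  31: 31 XOR 22 = 9 < 31 — winning move (to 9).
  23: 23 XOR 22 = 1 < 23 — winning move (to 1).
  6: 6 XOR 22 = 16 ≥ 6 — no move.
That gives 3 winning moves.

3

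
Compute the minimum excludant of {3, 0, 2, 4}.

1

0 is in the set but 1 is not, so the mex is 1.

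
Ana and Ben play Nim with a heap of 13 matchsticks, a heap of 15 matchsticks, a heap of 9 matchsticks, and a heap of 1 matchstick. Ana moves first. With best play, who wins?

Compute the nim-sum pairwise:
13 XOR 15 = 2
2 XOR 9 = 11
11 XOR 1 = 10
The nim-sum is 10 ≠ 0, so this is an N-position: the player to move can win; Ana has a winning move.

Ana wins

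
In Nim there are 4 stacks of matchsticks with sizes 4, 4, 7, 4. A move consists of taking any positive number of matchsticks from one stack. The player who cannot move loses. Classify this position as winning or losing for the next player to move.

Winning position

Compute the nim-sum pairwise:
4 ⊕ 4 = 0
0 ⊕ 7 = 7
7 ⊕ 4 = 3
The nim-sum is 3 ≠ 0, so this is an N-position: the player to move can win.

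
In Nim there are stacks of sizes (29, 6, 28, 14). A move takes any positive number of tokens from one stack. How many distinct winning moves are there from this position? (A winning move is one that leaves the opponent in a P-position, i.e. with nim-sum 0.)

3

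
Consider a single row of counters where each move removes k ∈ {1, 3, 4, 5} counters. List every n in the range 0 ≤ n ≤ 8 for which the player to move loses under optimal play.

0, 2, 8

Grundy values for subtraction set {1, 3, 4, 5}:
g(0) = mex{} = 0
g(1) = mex{0} = 1
g(2) = mex{1} = 0
g(3) = mex{0} = 1
g(4) = mex{0,1} = 2
g(5) = mex{0,1,2} = 3
g(6) = mex{0,1,3} = 2
g(7) = mex{0,1,2} = 3
g(8) = mex{1,2,3} = 0
The P-positions (g = 0) in 0..8 are 0, 2, 8.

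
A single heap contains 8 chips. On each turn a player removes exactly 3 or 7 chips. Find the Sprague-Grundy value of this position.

Build the Grundy sequence with g(k) = mex{g(k−s) : s ∈ {3, 7}, s ≤ k}:
g(0) = mex{} = 0
g(1) = mex{} = 0
g(2) = mex{} = 0
g(3) = mex{0} = 1
g(4) = mex{0} = 1
g(5) = mex{0} = 1
g(6) = mex{1} = 0
g(7) = mex{0,1} = 2
g(8) = mex{0,1} = 2
So g(8) = 2.

2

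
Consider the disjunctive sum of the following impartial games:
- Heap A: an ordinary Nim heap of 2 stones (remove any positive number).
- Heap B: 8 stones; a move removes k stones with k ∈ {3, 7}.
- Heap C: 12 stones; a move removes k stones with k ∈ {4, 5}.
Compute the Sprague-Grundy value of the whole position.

Heap A is a plain Nim heap of size 2, so its Grundy value is 2.
Build the Grundy sequence for heap B with g(k) = mex{g(k−s) : s ∈ {3, 7}, s ≤ k}:
g(0) = mex{} = 0
g(1) = mex{} = 0
g(2) = mex{} = 0
g(3) = mex{0} = 1
g(4) = mex{0} = 1
g(5) = mex{0} = 1
g(6) = mex{1} = 0
g(7) = mex{0,1} = 2
g(8) = mex{0,1} = 2
So g(8) = 2.
Grundy values for heap C (subtraction set {4, 5}):
k:     0  1  2  3  4  5  6  7  8  9 10 11 12
g(k):  0  0  0  0  1  1  1  1  2  0  0  0  0
So g(12) = 0.
By the Sprague-Grundy theorem, the Grundy value of a sum of independent games is the XOR of the component values.
Combined value = 2 XOR 2 XOR 0 = 0.

0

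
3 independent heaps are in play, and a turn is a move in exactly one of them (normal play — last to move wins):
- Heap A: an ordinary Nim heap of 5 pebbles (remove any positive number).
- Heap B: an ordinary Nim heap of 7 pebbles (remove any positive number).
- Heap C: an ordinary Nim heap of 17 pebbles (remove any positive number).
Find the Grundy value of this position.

Heap A is a plain Nim heap of size 5, so its Grundy value is 5.
Heap B is a plain Nim heap of size 7, so its Grundy value is 7.
Heap C is a plain Nim heap of size 17, so its Grundy value is 17.
The value of a disjunctive sum is the nim-sum of the parts.
Combined value = 5 XOR 7 XOR 17 = 19.

19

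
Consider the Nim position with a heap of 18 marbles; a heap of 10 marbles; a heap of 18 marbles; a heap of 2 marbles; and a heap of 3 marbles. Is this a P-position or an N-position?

N-position

Nim-sum: 18 ^ 10 ^ 18 ^ 2 ^ 3 = 11.
The nim-sum is 11 ≠ 0, so this is an N-position: the player to move can win.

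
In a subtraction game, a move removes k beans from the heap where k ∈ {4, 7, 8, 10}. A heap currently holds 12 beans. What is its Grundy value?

3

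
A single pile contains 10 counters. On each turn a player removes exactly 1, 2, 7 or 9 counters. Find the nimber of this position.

4

Build the Grundy sequence with g(k) = mex{g(k−s) : s ∈ {1, 2, 7, 9}, s ≤ k}:
k:     0  1  2  3  4  5  6  7  8  9 10
g(k):  0  1  2  0  1  2  0  1  2  3  4
So g(10) = 4.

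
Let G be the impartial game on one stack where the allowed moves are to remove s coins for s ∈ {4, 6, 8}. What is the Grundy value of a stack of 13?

0

Grundy values for subtraction set {4, 6, 8}:
k:     0  1  2  3  4  5  6  7  8  9 10 11 12 13
g(k):  0  0  0  0  1  1  1  1  2  2  2  2  0  0
So g(13) = 0.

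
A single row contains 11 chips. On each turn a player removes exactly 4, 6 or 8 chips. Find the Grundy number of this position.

2

Grundy values for subtraction set {4, 6, 8}:
k:     0  1  2  3  4  5  6  7  8  9 10 11
g(k):  0  0  0  0  1  1  1  1  2  2  2  2
So g(11) = 2.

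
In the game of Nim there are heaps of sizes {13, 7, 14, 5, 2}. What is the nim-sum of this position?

3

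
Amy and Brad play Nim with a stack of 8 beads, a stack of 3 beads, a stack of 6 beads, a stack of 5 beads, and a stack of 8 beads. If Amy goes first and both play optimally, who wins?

Brad wins

Compute the nim-sum pairwise:
8 ^ 3 = 11
11 ^ 6 = 13
13 ^ 5 = 8
8 ^ 8 = 0
The nim-sum is 0, so this is a P-position: the player to move is in a losing position under optimal play; Amy is about to move from it and so loses — Brad wins.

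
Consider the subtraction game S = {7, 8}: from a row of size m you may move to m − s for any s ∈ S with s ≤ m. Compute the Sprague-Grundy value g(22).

Build the Grundy sequence with g(k) = mex{g(k−s) : s ∈ {7, 8}, s ≤ k}:
k:     0  1  2  3  4  5  6  7  8  9 10 11 12 13 14 15 16 17 18 19 20 21 22
g(k):  0  0  0  0  0  0  0  1  1  1  1  1  1  1  2  0  0  0  0  0  0  0  1
So g(22) = 1.

1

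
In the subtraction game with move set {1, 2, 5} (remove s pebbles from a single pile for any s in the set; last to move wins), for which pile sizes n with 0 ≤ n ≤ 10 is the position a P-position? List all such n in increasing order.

Compute g(0), g(1), … for moves {1, 2, 5}:
k:     0  1  2  3  4  5  6  7  8  9 10
g(k):  0  1  2  0  1  2  0  1  2  0  1
The P-positions (g = 0) in 0..10 are 0, 3, 6, 9.

0, 3, 6, 9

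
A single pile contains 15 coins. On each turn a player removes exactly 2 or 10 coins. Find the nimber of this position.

1

Build the Grundy sequence with g(k) = mex{g(k−s) : s ∈ {2, 10}, s ≤ k}:
k:     0  1  2  3  4  5  6  7  8  9 10 11 12 13 14 15
g(k):  0  0  1  1  0  0  1  1  0  0  1  1  0  0  1  1
So g(15) = 1.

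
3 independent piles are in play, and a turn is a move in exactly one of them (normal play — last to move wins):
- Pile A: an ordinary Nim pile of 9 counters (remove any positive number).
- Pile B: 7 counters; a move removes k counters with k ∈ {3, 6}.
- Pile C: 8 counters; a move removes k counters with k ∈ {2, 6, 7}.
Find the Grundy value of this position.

9

Pile A is a plain Nim pile of size 9, so its Grundy value is 9.
Build the Grundy sequence for pile B with g(k) = mex{g(k−s) : s ∈ {3, 6}, s ≤ k}:
g(0) = mex{} = 0
g(1) = mex{} = 0
g(2) = mex{} = 0
g(3) = mex{0} = 1
g(4) = mex{0} = 1
g(5) = mex{0} = 1
g(6) = mex{0,1} = 2
g(7) = mex{0,1} = 2
So g(7) = 2.
For pile C, compute g(0), g(1), … with moves {2, 6, 7}:
g(0) = mex{} = 0
g(1) = mex{} = 0
g(2) = mex{0} = 1
g(3) = mex{0} = 1
g(4) = mex{1} = 0
g(5) = mex{1} = 0
g(6) = mex{0} = 1
g(7) = mex{0} = 1
g(8) = mex{0,1} = 2
So g(8) = 2.
By the Sprague-Grundy theorem, the Grundy value of a sum of independent games is the XOR of the component values.
Combined value = 9 ⊕ 2 ⊕ 2 = 9.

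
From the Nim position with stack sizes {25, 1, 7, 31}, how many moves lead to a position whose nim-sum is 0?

0

Compute the nim-sum pairwise:
25 ^ 1 = 24
24 ^ 7 = 31
31 ^ 31 = 0
The nim-sum is already 0, so every move leaves a nonzero nim-sum — there are no winning moves.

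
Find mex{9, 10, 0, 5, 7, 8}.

1

0 is in the set but 1 is not, so the mex is 1.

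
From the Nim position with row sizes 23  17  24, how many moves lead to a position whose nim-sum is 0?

3

Compute the nim-sum pairwise:
23 ⊕ 17 = 6
6 ⊕ 24 = 30
The overall nim-sum is X = 30. A row of size p has a winning move iff p XOR X < p (reduce it to p XOR X).
  23: 23 XOR 30 = 9 < 23 — winning move (to 9).
  17: 17 XOR 30 = 15 < 17 — winning move (to 15).
  24: 24 XOR 30 = 6 < 24 — winning move (to 6).
That gives 3 winning moves.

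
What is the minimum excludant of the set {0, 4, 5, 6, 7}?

0 is in the set but 1 is not, so the mex is 1.

1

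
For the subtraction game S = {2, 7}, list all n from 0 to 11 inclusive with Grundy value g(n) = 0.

0, 1, 4, 5, 9, 10

Grundy values for subtraction set {2, 7}:
g(0) = mex{} = 0
g(1) = mex{} = 0
g(2) = mex{0} = 1
g(3) = mex{0} = 1
g(4) = mex{1} = 0
g(5) = mex{1} = 0
g(6) = mex{0} = 1
g(7) = mex{0} = 1
g(8) = mex{0,1} = 2
g(9) = mex{1} = 0
g(10) = mex{1,2} = 0
g(11) = mex{0} = 1
The P-positions (g = 0) in 0..11 are 0, 1, 4, 5, 9, 10.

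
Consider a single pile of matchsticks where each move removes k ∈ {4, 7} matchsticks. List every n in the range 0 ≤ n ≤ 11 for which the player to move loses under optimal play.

0, 1, 2, 3, 11

Compute g(0), g(1), … for moves {4, 7}:
k:     0  1  2  3  4  5  6  7  8  9 10 11
g(k):  0  0  0  0  1  1  1  1  2  2  2  0
The P-positions (g = 0) in 0..11 are 0, 1, 2, 3, 11.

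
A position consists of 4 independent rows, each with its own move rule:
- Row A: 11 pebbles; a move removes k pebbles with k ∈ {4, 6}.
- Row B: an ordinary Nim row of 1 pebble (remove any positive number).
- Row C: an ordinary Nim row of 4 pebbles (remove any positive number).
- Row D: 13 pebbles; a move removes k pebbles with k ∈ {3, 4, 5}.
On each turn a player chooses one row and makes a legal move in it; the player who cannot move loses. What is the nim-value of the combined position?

4

Grundy values for row A (subtraction set {4, 6}):
g(0) = mex{} = 0
g(1) = mex{} = 0
g(2) = mex{} = 0
g(3) = mex{} = 0
g(4) = mex{0} = 1
g(5) = mex{0} = 1
g(6) = mex{0} = 1
g(7) = mex{0} = 1
g(8) = mex{0,1} = 2
g(9) = mex{0,1} = 2
g(10) = mex{1} = 0
g(11) = mex{1} = 0
So g(11) = 0.
Row B is a plain Nim row of size 1, so its Grundy value is 1.
Row C is a plain Nim row of size 4, so its Grundy value is 4.
For row D, compute g(0), g(1), … with moves {3, 4, 5}:
k:     0  1  2  3  4  5  6  7  8  9 10 11 12 13
g(k):  0  0  0  1  1  1  2  2  0  0  0  1  1  1
So g(13) = 1.
By the Sprague-Grundy theorem, the Grundy value of a sum of independent games is the XOR of the component values.
Combined value = 0 ⊕ 1 ⊕ 4 ⊕ 1 = 4.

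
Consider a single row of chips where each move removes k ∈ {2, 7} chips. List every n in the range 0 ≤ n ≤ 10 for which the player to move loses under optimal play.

0, 1, 4, 5, 9, 10

Grundy values for subtraction set {2, 7}:
k:     0  1  2  3  4  5  6  7  8  9 10
g(k):  0  0  1  1  0  0  1  1  2  0  0
The P-positions (g = 0) in 0..10 are 0, 1, 4, 5, 9, 10.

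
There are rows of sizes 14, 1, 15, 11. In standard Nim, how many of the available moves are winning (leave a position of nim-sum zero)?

3

In binary:
  1110  (14)
  0001  (1)
  1111  (15)
  1011  (11)
  ----
  1011  (11)
The overall nim-sum is X = 11. A row of size p has a winning move iff p XOR X < p (reduce it to p XOR X).
  14: 14 XOR 11 = 5 < 14 — winning move (to 5).
  1: 1 XOR 11 = 10 ≥ 1 — no move.
  15: 15 XOR 11 = 4 < 15 — winning move (to 4).
  11: 11 XOR 11 = 0 < 11 — winning move (to 0).
That gives 3 winning moves.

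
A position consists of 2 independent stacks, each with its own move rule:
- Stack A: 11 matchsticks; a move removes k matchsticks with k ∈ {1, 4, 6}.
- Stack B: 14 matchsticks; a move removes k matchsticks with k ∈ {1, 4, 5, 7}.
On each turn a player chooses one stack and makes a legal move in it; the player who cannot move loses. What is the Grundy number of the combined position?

Grundy values for stack A (subtraction set {1, 4, 6}):
k:     0  1  2  3  4  5  6  7  8  9 10 11
g(k):  0  1  0  1  2  0  1  0  1  2  0  1
So g(11) = 1.
Grundy values for stack B (subtraction set {1, 4, 5, 7}):
g(0) = mex{} = 0
g(1) = mex{0} = 1
g(2) = mex{1} = 0
g(3) = mex{0} = 1
g(4) = mex{0,1} = 2
g(5) = mex{0,1,2} = 3
g(6) = mex{0,1,3} = 2
g(7) = mex{0,1,2} = 3
g(8) = mex{1,2,3} = 0
g(9) = mex{0,2,3} = 1
g(10) = mex{1,2,3} = 0
g(11) = mex{0,2,3} = 1
g(12) = mex{0,1,3} = 2
g(13) = mex{0,1,2} = 3
g(14) = mex{0,1,3} = 2
So g(14) = 2.
By the Sprague-Grundy theorem, the Grundy value of a sum of independent games is the XOR of the component values.
Combined value = 1 XOR 2 = 3.

3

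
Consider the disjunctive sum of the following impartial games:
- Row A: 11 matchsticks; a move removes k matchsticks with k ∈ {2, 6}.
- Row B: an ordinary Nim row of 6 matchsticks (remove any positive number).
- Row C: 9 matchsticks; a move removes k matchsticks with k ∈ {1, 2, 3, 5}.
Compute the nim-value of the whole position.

6

For row A, compute g(0), g(1), … with moves {2, 6}:
k:     0  1  2  3  4  5  6  7  8  9 10 11
g(k):  0  0  1  1  0  0  1  1  0  0  1  1
So g(11) = 1.
Row B is a plain Nim row of size 6, so its Grundy value is 6.
Build the Grundy sequence for row C with g(k) = mex{g(k−s) : s ∈ {1, 2, 3, 5}, s ≤ k}:
k:     0  1  2  3  4  5  6  7  8  9
g(k):  0  1  2  3  0  1  2  3  0  1
So g(9) = 1.
The value of a disjunctive sum is the nim-sum of the parts.
Combined value = 1 ⊕ 6 ⊕ 1 = 6.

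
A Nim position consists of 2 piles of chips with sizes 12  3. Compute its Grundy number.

Bitwise XOR of the heap sizes:
  1100  (12)
  0011  (3)
  ----
  1111  (15)

15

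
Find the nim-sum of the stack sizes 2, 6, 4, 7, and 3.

In binary:
  010  (2)
  110  (6)
  100  (4)
  111  (7)
  011  (3)
  ---
  100  (4)

4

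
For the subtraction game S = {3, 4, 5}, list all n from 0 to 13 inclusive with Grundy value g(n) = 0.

0, 1, 2, 8, 9, 10

Build the Grundy sequence with g(k) = mex{g(k−s) : s ∈ {3, 4, 5}, s ≤ k}:
k:     0  1  2  3  4  5  6  7  8  9 10 11 12 13
g(k):  0  0  0  1  1  1  2  2  0  0  0  1  1  1
The P-positions (g = 0) in 0..13 are 0, 1, 2, 8, 9, 10.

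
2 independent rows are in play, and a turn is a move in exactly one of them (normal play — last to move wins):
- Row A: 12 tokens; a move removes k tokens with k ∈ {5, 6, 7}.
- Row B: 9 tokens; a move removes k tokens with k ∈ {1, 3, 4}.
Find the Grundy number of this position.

For row A, compute g(0), g(1), … with moves {5, 6, 7}:
k:     0  1  2  3  4  5  6  7  8  9 10 11 12
g(k):  0  0  0  0  0  1  1  1  1  1  2  2  0
So g(12) = 0.
For row B, compute g(0), g(1), … with moves {1, 3, 4}:
k:     0  1  2  3  4  5  6  7  8  9
g(k):  0  1  0  1  2  3  2  0  1  0
So g(9) = 0.
By the Sprague-Grundy theorem, the Grundy value of a sum of independent games is the XOR of the component values.
Combined value = 0 XOR 0 = 0.

0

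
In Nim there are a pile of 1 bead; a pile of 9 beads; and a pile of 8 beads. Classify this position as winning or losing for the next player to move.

Bitwise XOR of the heap sizes:
  0001  (1)
  1001  (9)
  1000  (8)
  ----
  0000  (0)
The nim-sum is 0, so this is a P-position: the player to move is in a losing position under optimal play.

Losing position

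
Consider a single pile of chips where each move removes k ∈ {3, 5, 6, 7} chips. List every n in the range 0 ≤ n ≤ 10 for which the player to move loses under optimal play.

0, 1, 2, 10

Build the Grundy sequence with g(k) = mex{g(k−s) : s ∈ {3, 5, 6, 7}, s ≤ k}:
g(0) = mex{} = 0
g(1) = mex{} = 0
g(2) = mex{} = 0
g(3) = mex{0} = 1
g(4) = mex{0} = 1
g(5) = mex{0} = 1
g(6) = mex{0,1} = 2
g(7) = mex{0,1} = 2
g(8) = mex{0,1} = 2
g(9) = mex{0,1,2} = 3
g(10) = mex{1,2} = 0
The P-positions (g = 0) in 0..10 are 0, 1, 2, 10.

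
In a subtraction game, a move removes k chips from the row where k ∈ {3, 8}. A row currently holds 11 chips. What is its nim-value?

0

Build the Grundy sequence with g(k) = mex{g(k−s) : s ∈ {3, 8}, s ≤ k}:
g(0) = mex{} = 0
g(1) = mex{} = 0
g(2) = mex{} = 0
g(3) = mex{0} = 1
g(4) = mex{0} = 1
g(5) = mex{0} = 1
g(6) = mex{1} = 0
g(7) = mex{1} = 0
g(8) = mex{0,1} = 2
g(9) = mex{0} = 1
g(10) = mex{0} = 1
g(11) = mex{1,2} = 0
So g(11) = 0.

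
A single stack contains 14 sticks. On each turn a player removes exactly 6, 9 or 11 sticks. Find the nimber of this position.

Grundy values for subtraction set {6, 9, 11}:
g(0) = mex{} = 0
g(1) = mex{} = 0
g(2) = mex{} = 0
g(3) = mex{} = 0
g(4) = mex{} = 0
g(5) = mex{} = 0
g(6) = mex{0} = 1
g(7) = mex{0} = 1
g(8) = mex{0} = 1
g(9) = mex{0} = 1
g(10) = mex{0} = 1
g(11) = mex{0} = 1
g(12) = mex{0,1} = 2
g(13) = mex{0,1} = 2
g(14) = mex{0,1} = 2
So g(14) = 2.

2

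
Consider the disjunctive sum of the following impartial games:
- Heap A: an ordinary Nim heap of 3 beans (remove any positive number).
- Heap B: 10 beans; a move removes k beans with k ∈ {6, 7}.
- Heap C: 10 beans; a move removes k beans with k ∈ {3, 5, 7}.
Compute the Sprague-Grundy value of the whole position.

2

Heap A is a plain Nim heap of size 3, so its Grundy value is 3.
Grundy values for heap B (subtraction set {6, 7}):
g(0) = mex{} = 0
g(1) = mex{} = 0
g(2) = mex{} = 0
g(3) = mex{} = 0
g(4) = mex{} = 0
g(5) = mex{} = 0
g(6) = mex{0} = 1
g(7) = mex{0} = 1
g(8) = mex{0} = 1
g(9) = mex{0} = 1
g(10) = mex{0} = 1
So g(10) = 1.
Grundy values for heap C (subtraction set {3, 5, 7}):
g(0) = mex{} = 0
g(1) = mex{} = 0
g(2) = mex{} = 0
g(3) = mex{0} = 1
g(4) = mex{0} = 1
g(5) = mex{0} = 1
g(6) = mex{0,1} = 2
g(7) = mex{0,1} = 2
g(8) = mex{0,1} = 2
g(9) = mex{0,1,2} = 3
g(10) = mex{1,2} = 0
So g(10) = 0.
By the Sprague-Grundy theorem, the Grundy value of a sum of independent games is the XOR of the component values.
Combined value = 3 XOR 1 XOR 0 = 2.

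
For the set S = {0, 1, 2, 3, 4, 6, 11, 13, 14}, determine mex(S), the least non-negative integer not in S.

The values 0, 1, 2, 3, 4 are all present; 5 is the first non-negative integer missing from the set.

5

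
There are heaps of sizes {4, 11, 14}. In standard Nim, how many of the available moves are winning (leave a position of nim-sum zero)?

Nim-sum: 4 XOR 11 XOR 14 = 1.
The overall nim-sum is X = 1. A heap of size p has a winning move iff p XOR X < p (reduce it to p XOR X).
  4: 4 XOR 1 = 5 ≥ 4 — no move.
  11: 11 XOR 1 = 10 < 11 — winning move (to 10).
  14: 14 XOR 1 = 15 ≥ 14 — no move.
That gives 1 winning move.

1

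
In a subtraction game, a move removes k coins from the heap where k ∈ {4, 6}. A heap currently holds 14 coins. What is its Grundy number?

1

Build the Grundy sequence with g(k) = mex{g(k−s) : s ∈ {4, 6}, s ≤ k}:
k:     0  1  2  3  4  5  6  7  8  9 10 11 12 13 14
g(k):  0  0  0  0  1  1  1  1  2  2  0  0  0  0  1
So g(14) = 1.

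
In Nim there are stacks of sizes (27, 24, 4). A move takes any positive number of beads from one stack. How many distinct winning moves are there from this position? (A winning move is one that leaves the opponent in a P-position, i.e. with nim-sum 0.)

1

Write each in binary and XOR column by column:
  11011  (27)
  11000  (24)
  00100  (4)
  -----
  00111  (7)
The overall nim-sum is X = 7. A stack of size p has a winning move iff p XOR X < p (reduce it to p XOR X).
  27: 27 XOR 7 = 28 ≥ 27 — no move.
  24: 24 XOR 7 = 31 ≥ 24 — no move.
  4: 4 XOR 7 = 3 < 4 — winning move (to 3).
That gives 1 winning move.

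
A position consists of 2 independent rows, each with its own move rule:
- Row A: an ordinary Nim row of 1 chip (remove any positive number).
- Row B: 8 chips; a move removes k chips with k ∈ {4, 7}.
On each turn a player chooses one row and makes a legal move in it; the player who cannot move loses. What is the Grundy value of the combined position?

3

Row A is a plain Nim row of size 1, so its Grundy value is 1.
Grundy values for row B (subtraction set {4, 7}):
k:     0  1  2  3  4  5  6  7  8
g(k):  0  0  0  0  1  1  1  1  2
So g(8) = 2.
By the Sprague-Grundy theorem, the Grundy value of a sum of independent games is the XOR of the component values.
Combined value = 1 ⊕ 2 = 3.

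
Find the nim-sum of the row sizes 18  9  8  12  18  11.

6

Write each in binary and XOR column by column:
  10010  (18)
  01001  (9)
  01000  (8)
  01100  (12)
  10010  (18)
  01011  (11)
  -----
  00110  (6)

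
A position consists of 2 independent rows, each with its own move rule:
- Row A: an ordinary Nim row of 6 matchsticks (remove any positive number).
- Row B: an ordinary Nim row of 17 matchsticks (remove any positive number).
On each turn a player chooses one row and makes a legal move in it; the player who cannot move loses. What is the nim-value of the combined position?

23

Row A is a plain Nim row of size 6, so its Grundy value is 6.
Row B is a plain Nim row of size 17, so its Grundy value is 17.
The value of a disjunctive sum is the nim-sum of the parts.
Combined value = 6 XOR 17 = 23.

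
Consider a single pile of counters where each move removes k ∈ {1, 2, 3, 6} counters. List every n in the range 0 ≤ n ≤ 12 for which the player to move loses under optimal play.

0, 4, 8, 12

Build the Grundy sequence with g(k) = mex{g(k−s) : s ∈ {1, 2, 3, 6}, s ≤ k}:
g(0) = mex{} = 0
g(1) = mex{0} = 1
g(2) = mex{0,1} = 2
g(3) = mex{0,1,2} = 3
g(4) = mex{1,2,3} = 0
g(5) = mex{0,2,3} = 1
g(6) = mex{0,1,3} = 2
g(7) = mex{0,1,2} = 3
g(8) = mex{1,2,3} = 0
g(9) = mex{0,2,3} = 1
g(10) = mex{0,1,3} = 2
g(11) = mex{0,1,2} = 3
g(12) = mex{1,2,3} = 0
The P-positions (g = 0) in 0..12 are 0, 4, 8, 12.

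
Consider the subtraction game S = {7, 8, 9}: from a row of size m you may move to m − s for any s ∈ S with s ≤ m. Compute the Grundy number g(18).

0

Grundy values for subtraction set {7, 8, 9}:
k:     0  1  2  3  4  5  6  7  8  9 10 11 12 13 14 15 16 17 18
g(k):  0  0  0  0  0  0  0  1  1  1  1  1  1  1  2  2  0  0  0
So g(18) = 0.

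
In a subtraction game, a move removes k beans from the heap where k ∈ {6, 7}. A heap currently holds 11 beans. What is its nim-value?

1

Compute g(0), g(1), … for moves {6, 7}:
g(0) = mex{} = 0
g(1) = mex{} = 0
g(2) = mex{} = 0
g(3) = mex{} = 0
g(4) = mex{} = 0
g(5) = mex{} = 0
g(6) = mex{0} = 1
g(7) = mex{0} = 1
g(8) = mex{0} = 1
g(9) = mex{0} = 1
g(10) = mex{0} = 1
g(11) = mex{0} = 1
So g(11) = 1.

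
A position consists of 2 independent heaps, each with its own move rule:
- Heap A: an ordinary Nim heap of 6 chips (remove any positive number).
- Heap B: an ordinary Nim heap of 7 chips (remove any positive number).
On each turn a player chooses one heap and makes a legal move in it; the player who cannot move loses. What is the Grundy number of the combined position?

Heap A is a plain Nim heap of size 6, so its Grundy value is 6.
Heap B is a plain Nim heap of size 7, so its Grundy value is 7.
The value of a disjunctive sum is the nim-sum of the parts.
Combined value = 6 XOR 7 = 1.

1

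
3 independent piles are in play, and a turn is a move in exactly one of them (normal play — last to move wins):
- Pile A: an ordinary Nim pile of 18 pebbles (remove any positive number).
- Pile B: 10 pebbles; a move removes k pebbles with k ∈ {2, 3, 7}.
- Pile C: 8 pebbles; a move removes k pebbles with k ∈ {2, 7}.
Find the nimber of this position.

16

Pile A is a plain Nim pile of size 18, so its Grundy value is 18.
Build the Grundy sequence for pile B with g(k) = mex{g(k−s) : s ∈ {2, 3, 7}, s ≤ k}:
g(0) = mex{} = 0
g(1) = mex{} = 0
g(2) = mex{0} = 1
g(3) = mex{0} = 1
g(4) = mex{0,1} = 2
g(5) = mex{1} = 0
g(6) = mex{1,2} = 0
g(7) = mex{0,2} = 1
g(8) = mex{0} = 1
g(9) = mex{0,1} = 2
g(10) = mex{1} = 0
So g(10) = 0.
Grundy values for pile C (subtraction set {2, 7}):
k:     0  1  2  3  4  5  6  7  8
g(k):  0  0  1  1  0  0  1  1  2
So g(8) = 2.
By the Sprague-Grundy theorem, the Grundy value of a sum of independent games is the XOR of the component values.
Combined value = 18 XOR 0 XOR 2 = 16.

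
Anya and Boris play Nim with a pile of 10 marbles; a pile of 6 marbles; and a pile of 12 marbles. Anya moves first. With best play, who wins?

Nim-sum: 10 ⊕ 6 ⊕ 12 = 0.
The nim-sum is 0, so this is a P-position: the player to move is in a losing position under optimal play; Anya is about to move from it and so loses — Boris wins.

Boris wins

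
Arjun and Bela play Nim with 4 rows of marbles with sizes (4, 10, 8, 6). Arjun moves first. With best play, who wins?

Nim-sum: 4 ⊕ 10 ⊕ 8 ⊕ 6 = 0.
The nim-sum is 0, so this is a P-position: the player to move is in a losing position under optimal play; Arjun is about to move from it and so loses — Bela wins.

Bela wins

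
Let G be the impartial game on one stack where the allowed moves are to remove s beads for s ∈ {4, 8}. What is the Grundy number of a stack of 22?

Compute g(0), g(1), … for moves {4, 8}:
k:     0  1  2  3  4  5  6  7  8  9 10 11 12 13 14 15 16 17 18 19 20 21 22
g(k):  0  0  0  0  1  1  1  1  2  2  2  2  0  0  0  0  1  1  1  1  2  2  2
So g(22) = 2.

2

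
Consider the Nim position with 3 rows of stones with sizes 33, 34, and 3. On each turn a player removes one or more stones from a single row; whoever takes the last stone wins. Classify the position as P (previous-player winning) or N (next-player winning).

P-position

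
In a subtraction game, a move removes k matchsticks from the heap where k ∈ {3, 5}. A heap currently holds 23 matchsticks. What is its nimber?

Grundy values for subtraction set {3, 5}:
k:     0  1  2  3  4  5  6  7  8  9 10 11 12 13 14 15 16 17 18 19 20 21 22 23
g(k):  0  0  0  1  1  1  2  2  0  0  0  1  1  1  2  2  0  0  0  1  1  1  2  2
So g(23) = 2.

2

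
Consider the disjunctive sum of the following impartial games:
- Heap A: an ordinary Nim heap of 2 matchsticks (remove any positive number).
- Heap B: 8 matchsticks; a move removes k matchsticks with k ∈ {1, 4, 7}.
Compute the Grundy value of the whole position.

2

Heap A is a plain Nim heap of size 2, so its Grundy value is 2.
For heap B, compute g(0), g(1), … with moves {1, 4, 7}:
k:     0  1  2  3  4  5  6  7  8
g(k):  0  1  0  1  2  0  1  2  0
So g(8) = 0.
By the Sprague-Grundy theorem, the Grundy value of a sum of independent games is the XOR of the component values.
Combined value = 2 XOR 0 = 2.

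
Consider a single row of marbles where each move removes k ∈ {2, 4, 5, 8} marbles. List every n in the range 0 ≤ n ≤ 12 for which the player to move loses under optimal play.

0, 1, 7, 10

Build the Grundy sequence with g(k) = mex{g(k−s) : s ∈ {2, 4, 5, 8}, s ≤ k}:
k:     0  1  2  3  4  5  6  7  8  9 10 11 12
g(k):  0  0  1  1  2  2  3  0  4  1  0  2  1
The P-positions (g = 0) in 0..12 are 0, 1, 7, 10.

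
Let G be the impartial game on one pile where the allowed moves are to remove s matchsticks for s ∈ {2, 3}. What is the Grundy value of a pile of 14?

Compute g(0), g(1), … for moves {2, 3}:
k:     0  1  2  3  4  5  6  7  8  9 10 11 12 13 14
g(k):  0  0  1  1  2  0  0  1  1  2  0  0  1  1  2
So g(14) = 2.

2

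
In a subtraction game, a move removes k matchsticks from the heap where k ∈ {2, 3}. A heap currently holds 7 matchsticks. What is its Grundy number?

1

Build the Grundy sequence with g(k) = mex{g(k−s) : s ∈ {2, 3}, s ≤ k}:
g(0) = mex{} = 0
g(1) = mex{} = 0
g(2) = mex{0} = 1
g(3) = mex{0} = 1
g(4) = mex{0,1} = 2
g(5) = mex{1} = 0
g(6) = mex{1,2} = 0
g(7) = mex{0,2} = 1
So g(7) = 1.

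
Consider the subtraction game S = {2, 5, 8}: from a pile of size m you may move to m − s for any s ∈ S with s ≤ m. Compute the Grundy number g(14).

Compute g(0), g(1), … for moves {2, 5, 8}:
k:     0  1  2  3  4  5  6  7  8  9 10 11 12 13 14
g(k):  0  0  1  1  0  2  1  0  2  1  0  0  1  1  0
So g(14) = 0.

0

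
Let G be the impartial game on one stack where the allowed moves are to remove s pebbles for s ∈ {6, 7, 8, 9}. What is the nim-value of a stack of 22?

1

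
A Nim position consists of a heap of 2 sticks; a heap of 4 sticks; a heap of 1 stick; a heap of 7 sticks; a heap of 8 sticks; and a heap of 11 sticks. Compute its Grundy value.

3

Nim-sum: 2 XOR 4 XOR 1 XOR 7 XOR 8 XOR 11 = 3.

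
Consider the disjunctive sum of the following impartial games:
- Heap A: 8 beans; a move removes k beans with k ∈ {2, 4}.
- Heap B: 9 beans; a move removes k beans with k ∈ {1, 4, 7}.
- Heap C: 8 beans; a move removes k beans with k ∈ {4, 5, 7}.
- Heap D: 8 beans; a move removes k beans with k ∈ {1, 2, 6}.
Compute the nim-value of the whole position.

3

For heap A, compute g(0), g(1), … with moves {2, 4}:
g(0) = mex{} = 0
g(1) = mex{} = 0
g(2) = mex{0} = 1
g(3) = mex{0} = 1
g(4) = mex{0,1} = 2
g(5) = mex{0,1} = 2
g(6) = mex{1,2} = 0
g(7) = mex{1,2} = 0
g(8) = mex{0,2} = 1
So g(8) = 1.
For heap B, compute g(0), g(1), … with moves {1, 4, 7}:
k:     0  1  2  3  4  5  6  7  8  9
g(k):  0  1  0  1  2  0  1  2  0  1
So g(9) = 1.
Build the Grundy sequence for heap C with g(k) = mex{g(k−s) : s ∈ {4, 5, 7}, s ≤ k}:
g(0) = mex{} = 0
g(1) = mex{} = 0
g(2) = mex{} = 0
g(3) = mex{} = 0
g(4) = mex{0} = 1
g(5) = mex{0} = 1
g(6) = mex{0} = 1
g(7) = mex{0} = 1
g(8) = mex{0,1} = 2
So g(8) = 2.
Build the Grundy sequence for heap D with g(k) = mex{g(k−s) : s ∈ {1, 2, 6}, s ≤ k}:
g(0) = mex{} = 0
g(1) = mex{0} = 1
g(2) = mex{0,1} = 2
g(3) = mex{1,2} = 0
g(4) = mex{0,2} = 1
g(5) = mex{0,1} = 2
g(6) = mex{0,1,2} = 3
g(7) = mex{1,2,3} = 0
g(8) = mex{0,2,3} = 1
So g(8) = 1.
By the Sprague-Grundy theorem, the Grundy value of a sum of independent games is the XOR of the component values.
Combined value = 1 XOR 1 XOR 2 XOR 1 = 3.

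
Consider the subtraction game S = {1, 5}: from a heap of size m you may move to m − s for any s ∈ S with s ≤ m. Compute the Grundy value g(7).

1

Build the Grundy sequence with g(k) = mex{g(k−s) : s ∈ {1, 5}, s ≤ k}:
g(0) = mex{} = 0
g(1) = mex{0} = 1
g(2) = mex{1} = 0
g(3) = mex{0} = 1
g(4) = mex{1} = 0
g(5) = mex{0} = 1
g(6) = mex{1} = 0
g(7) = mex{0} = 1
So g(7) = 1.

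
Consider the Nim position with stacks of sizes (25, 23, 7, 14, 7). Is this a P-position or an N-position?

P-position

Compute the nim-sum pairwise:
25 ^ 23 = 14
14 ^ 7 = 9
9 ^ 14 = 7
7 ^ 7 = 0
The nim-sum is 0, so this is a P-position: the player to move is in a losing position under optimal play.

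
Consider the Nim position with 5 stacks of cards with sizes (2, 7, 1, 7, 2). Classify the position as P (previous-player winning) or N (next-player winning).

Bitwise XOR of the heap sizes:
  010  (2)
  111  (7)
  001  (1)
  111  (7)
  010  (2)
  ---
  001  (1)
The nim-sum is 1 ≠ 0, so this is an N-position: the player to move can win.

N-position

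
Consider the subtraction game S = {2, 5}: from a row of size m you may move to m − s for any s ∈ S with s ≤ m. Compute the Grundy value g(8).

0

Build the Grundy sequence with g(k) = mex{g(k−s) : s ∈ {2, 5}, s ≤ k}:
g(0) = mex{} = 0
g(1) = mex{} = 0
g(2) = mex{0} = 1
g(3) = mex{0} = 1
g(4) = mex{1} = 0
g(5) = mex{0,1} = 2
g(6) = mex{0} = 1
g(7) = mex{1,2} = 0
g(8) = mex{1} = 0
So g(8) = 0.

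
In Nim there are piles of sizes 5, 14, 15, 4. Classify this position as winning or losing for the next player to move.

Losing position

Bitwise XOR of the heap sizes:
  0101  (5)
  1110  (14)
  1111  (15)
  0100  (4)
  ----
  0000  (0)
The nim-sum is 0, so this is a P-position: the player to move is in a losing position under optimal play.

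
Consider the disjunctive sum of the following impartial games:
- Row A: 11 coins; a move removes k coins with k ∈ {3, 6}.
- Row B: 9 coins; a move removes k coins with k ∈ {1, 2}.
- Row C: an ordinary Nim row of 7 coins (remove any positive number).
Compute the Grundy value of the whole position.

7

Grundy values for row A (subtraction set {3, 6}):
g(0) = mex{} = 0
g(1) = mex{} = 0
g(2) = mex{} = 0
g(3) = mex{0} = 1
g(4) = mex{0} = 1
g(5) = mex{0} = 1
g(6) = mex{0,1} = 2
g(7) = mex{0,1} = 2
g(8) = mex{0,1} = 2
g(9) = mex{1,2} = 0
g(10) = mex{1,2} = 0
g(11) = mex{1,2} = 0
So g(11) = 0.
Build the Grundy sequence for row B with g(k) = mex{g(k−s) : s ∈ {1, 2}, s ≤ k}:
k:     0  1  2  3  4  5  6  7  8  9
g(k):  0  1  2  0  1  2  0  1  2  0
So g(9) = 0.
Row C is a plain Nim row of size 7, so its Grundy value is 7.
The value of a disjunctive sum is the nim-sum of the parts.
Combined value = 0 ⊕ 0 ⊕ 7 = 7.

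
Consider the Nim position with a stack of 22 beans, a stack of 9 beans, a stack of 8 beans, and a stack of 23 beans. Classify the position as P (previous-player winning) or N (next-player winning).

P-position

Nim-sum: 22 XOR 9 XOR 8 XOR 23 = 0.
The nim-sum is 0, so this is a P-position: the player to move is in a losing position under optimal play.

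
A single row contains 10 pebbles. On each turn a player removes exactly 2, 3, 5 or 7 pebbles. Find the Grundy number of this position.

0

Build the Grundy sequence with g(k) = mex{g(k−s) : s ∈ {2, 3, 5, 7}, s ≤ k}:
g(0) = mex{} = 0
g(1) = mex{} = 0
g(2) = mex{0} = 1
g(3) = mex{0} = 1
g(4) = mex{0,1} = 2
g(5) = mex{0,1} = 2
g(6) = mex{0,1,2} = 3
g(7) = mex{0,1,2} = 3
g(8) = mex{0,1,2,3} = 4
g(9) = mex{1,2,3} = 0
g(10) = mex{1,2,3,4} = 0
So g(10) = 0.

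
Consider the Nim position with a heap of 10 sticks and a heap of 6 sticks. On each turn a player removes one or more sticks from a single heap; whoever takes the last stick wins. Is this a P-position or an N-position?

N-position

Nim-sum: 10 ^ 6 = 12.
The nim-sum is 12 ≠ 0, so this is an N-position: the player to move can win.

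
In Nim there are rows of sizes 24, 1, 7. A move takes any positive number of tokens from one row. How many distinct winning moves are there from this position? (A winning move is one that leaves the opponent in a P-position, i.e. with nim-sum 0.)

Nim-sum: 24 ^ 1 ^ 7 = 30.
The overall nim-sum is X = 30. A row of size p has a winning move iff p XOR X < p (reduce it to p XOR X).
  24: 24 XOR 30 = 6 < 24 — winning move (to 6).
  1: 1 XOR 30 = 31 ≥ 1 — no move.
  7: 7 XOR 30 = 25 ≥ 7 — no move.
That gives 1 winning move.

1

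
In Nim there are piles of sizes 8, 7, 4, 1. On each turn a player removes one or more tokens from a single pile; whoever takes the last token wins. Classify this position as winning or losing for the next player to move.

Nim-sum: 8 XOR 7 XOR 4 XOR 1 = 10.
The nim-sum is 10 ≠ 0, so this is an N-position: the player to move can win.

Winning position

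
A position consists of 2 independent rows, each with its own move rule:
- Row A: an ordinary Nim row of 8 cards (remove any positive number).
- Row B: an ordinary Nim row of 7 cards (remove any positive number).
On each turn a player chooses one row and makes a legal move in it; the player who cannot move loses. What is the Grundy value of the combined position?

15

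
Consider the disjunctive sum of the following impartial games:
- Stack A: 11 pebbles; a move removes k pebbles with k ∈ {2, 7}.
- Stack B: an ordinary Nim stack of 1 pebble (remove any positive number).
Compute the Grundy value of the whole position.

0

For stack A, compute g(0), g(1), … with moves {2, 7}:
k:     0  1  2  3  4  5  6  7  8  9 10 11
g(k):  0  0  1  1  0  0  1  1  2  0  0  1
So g(11) = 1.
Stack B is a plain Nim stack of size 1, so its Grundy value is 1.
The value of a disjunctive sum is the nim-sum of the parts.
Combined value = 1 ⊕ 1 = 0.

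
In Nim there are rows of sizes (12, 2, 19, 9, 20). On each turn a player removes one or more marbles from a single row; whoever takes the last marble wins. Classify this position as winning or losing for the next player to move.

Losing position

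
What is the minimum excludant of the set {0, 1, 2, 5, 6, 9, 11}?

3

The values 0, 1, 2 are all present; 3 is the first non-negative integer missing from the set.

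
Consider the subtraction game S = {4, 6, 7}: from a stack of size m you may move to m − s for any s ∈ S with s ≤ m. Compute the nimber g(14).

0

Grundy values for subtraction set {4, 6, 7}:
g(0) = mex{} = 0
g(1) = mex{} = 0
g(2) = mex{} = 0
g(3) = mex{} = 0
g(4) = mex{0} = 1
g(5) = mex{0} = 1
g(6) = mex{0} = 1
g(7) = mex{0} = 1
g(8) = mex{0,1} = 2
g(9) = mex{0,1} = 2
g(10) = mex{0,1} = 2
g(11) = mex{1} = 0
g(12) = mex{1,2} = 0
g(13) = mex{1,2} = 0
g(14) = mex{1,2} = 0
So g(14) = 0.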